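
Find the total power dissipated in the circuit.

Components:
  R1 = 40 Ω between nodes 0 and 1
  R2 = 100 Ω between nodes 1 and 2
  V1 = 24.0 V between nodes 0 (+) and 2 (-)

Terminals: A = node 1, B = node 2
Nodal analysis, taking node 2 as the 0 V reference.
Source V1 fixes V_0 = 24 V.
KCL at each unknown node (sum of currents leaving = 0; resistances in Ω):
  Node 1: (V_1 - 24)/40 + (V_1 - 0)/100 = 0
Collecting terms: 0.035 × V_1 = 0.6  =>  V_1 = 17.14 V
Power in each resistor, P = (ΔV)²/R:
  P_R1 = (24 - 17.14)²/40 = 1.176 W
  P_R2 = (17.14 - 0)²/100 = 2.939 W
P_total = P_R1 + P_R2 = 4.114 W

Final answer: 4.114 W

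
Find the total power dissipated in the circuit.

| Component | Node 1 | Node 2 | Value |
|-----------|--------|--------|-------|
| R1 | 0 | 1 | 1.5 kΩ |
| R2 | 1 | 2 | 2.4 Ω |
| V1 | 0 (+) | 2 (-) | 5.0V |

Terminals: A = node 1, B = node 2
Nodal analysis, taking node 2 as the 0 V reference.
Source V1 fixes V_0 = 5 V.
KCL at each unknown node (sum of currents leaving = 0; resistances in Ω):
  Node 1: (V_1 - 5)/1500 + (V_1 - 0)/2.4 = 0
Collecting terms: 0.4173 × V_1 = 0.003333  =>  V_1 = 0.007987 V
Power in each resistor, P = (ΔV)²/R:
  P_R1 = (5 - 0.007987)²/1500 = 0.01661 W
  P_R2 = (0.007987 - 0)²/2.4 = 0.00002658 W
P_total = P_R1 + P_R2 = 0.01664 W

Final answer: 0.01664 W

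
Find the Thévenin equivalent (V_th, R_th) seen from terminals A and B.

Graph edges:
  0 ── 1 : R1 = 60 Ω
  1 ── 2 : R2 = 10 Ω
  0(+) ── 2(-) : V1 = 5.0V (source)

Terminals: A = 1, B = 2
Step 1 — V_th is the open-circuit voltage V_A - V_B (nothing connected across the terminals).
Nodal analysis, taking node 2 as the 0 V reference.
Source V1 fixes V_0 = 5 V.
KCL at each unknown node (sum of currents leaving = 0; resistances in Ω):
  Node 1: (V_1 - 5)/60 + (V_1 - 0)/10 = 0
Collecting terms: 0.1167 × V_1 = 0.08333  =>  V_1 = 0.7143 V
V_th = V_1 - V_2 = 0.7143 - 0 = 0.7143 V
Step 2 — R_th: zero the source — replace V1 by a short circuit (node 2 merges into node 0) — and find the resistance seen between A (node 1) and B (node 0).
Reduce the network between node 1 (A) and node 0 (B) by series/parallel combination:
  Rp1 = R1 ‖ R2 (parallel, both between nodes 0 and 1) = 1/(1/60 + 1/10) = 8.571 Ω
R_th = 8.571 Ω

Final answer: V_th = 0.7143 V, R_th = 8.571 Ω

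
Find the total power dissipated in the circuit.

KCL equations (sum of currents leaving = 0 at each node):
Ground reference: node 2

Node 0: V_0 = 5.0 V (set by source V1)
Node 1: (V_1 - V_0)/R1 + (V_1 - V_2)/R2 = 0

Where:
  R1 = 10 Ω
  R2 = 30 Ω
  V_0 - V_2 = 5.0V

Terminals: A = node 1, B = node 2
Nodal analysis, taking node 2 as the 0 V reference.
Source V1 fixes V_0 = 5 V.
KCL at each unknown node (sum of currents leaving = 0; resistances in Ω):
  Node 1: (V_1 - 5)/10 + (V_1 - 0)/30 = 0
Collecting terms: 0.1333 × V_1 = 0.5  =>  V_1 = 3.75 V
Power in each resistor, P = (ΔV)²/R:
  P_R1 = (5 - 3.75)²/10 = 0.1562 W
  P_R2 = (3.75 - 0)²/30 = 0.4688 W
P_total = P_R1 + P_R2 = 0.625 W

Final answer: 0.625 W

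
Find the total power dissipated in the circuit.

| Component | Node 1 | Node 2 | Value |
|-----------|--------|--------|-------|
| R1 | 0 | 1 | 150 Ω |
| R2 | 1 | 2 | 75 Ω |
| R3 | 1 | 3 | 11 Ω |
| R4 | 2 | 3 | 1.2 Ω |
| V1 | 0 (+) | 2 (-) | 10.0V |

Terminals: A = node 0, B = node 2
Nodal analysis, taking node 2 as the 0 V reference.
Source V1 fixes V_0 = 10 V.
KCL at each unknown node (sum of currents leaving = 0; resistances in Ω):
  Node 1: (V_1 - 10)/150 + (V_1 - 0)/75 + (V_1 - V_3)/11 = 0
  Node 3: (V_3 - V_1)/11 + (V_3 - 0)/1.2 = 0
Collecting terms (coefficients in siemens):
  0.1109·V_1 - 0.09091·V_3 = 0.06667
  0.9242·V_3 - 0.09091·V_1 = 0
Determinant D = (0.1109)(0.9242) - (-0.09091)(-0.09091) = 0.09424
V_1 = [(0.06667)(0.9242) - (-0.09091)(0)]/D = 0.6538 V
V_3 = [(0.1109)(0) - (0.06667)(-0.09091)]/D = 0.06431 V
Power in each resistor, P = (ΔV)²/R:
  P_R1 = (10 - 0.6538)²/150 = 0.5823 W
  P_R2 = (0.6538 - 0)²/75 = 0.005699 W
  P_R3 = (0.6538 - 0.06431)²/11 = 0.03159 W
  P_R4 = (0 - 0.06431)²/1.2 = 0.003446 W
P_total = P_R1 + P_R2 + P_R3 + P_R4 = 0.6231 W

Final answer: 0.6231 W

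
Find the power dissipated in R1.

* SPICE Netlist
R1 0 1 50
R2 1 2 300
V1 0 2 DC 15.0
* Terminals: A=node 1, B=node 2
Nodal analysis, taking node 2 as the 0 V reference.
Source V1 fixes V_0 = 15 V.
KCL at each unknown node (sum of currents leaving = 0; resistances in Ω):
  Node 1: (V_1 - 15)/50 + (V_1 - 0)/300 = 0
Collecting terms: 0.02333 × V_1 = 0.3  =>  V_1 = 12.86 V
I_R1 = (V_0 - V_1)/R1 = (15 - 12.86)/50 = 0.04286 A
P_R1 = I_R1² × R1 = (0.04286)² × 50 = 0.09184 W

Final answer: 0.09184 W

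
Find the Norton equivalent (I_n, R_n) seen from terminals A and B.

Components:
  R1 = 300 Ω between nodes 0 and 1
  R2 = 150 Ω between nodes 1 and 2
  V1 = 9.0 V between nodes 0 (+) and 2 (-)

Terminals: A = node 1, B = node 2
Find the Thévenin equivalent first; then I_n = V_th/R_th and R_n = R_th.
Step 1 — V_th is the open-circuit voltage V_A - V_B (nothing connected across the terminals).
Nodal analysis, taking node 2 as the 0 V reference.
Source V1 fixes V_0 = 9 V.
KCL at each unknown node (sum of currents leaving = 0; resistances in Ω):
  Node 1: (V_1 - 9)/300 + (V_1 - 0)/150 = 0
Collecting terms: 0.01 × V_1 = 0.03  =>  V_1 = 3 V
V_th = V_1 - V_2 = 3 - 0 = 3 V
Step 2 — R_th: zero the source — replace V1 by a short circuit (node 2 merges into node 0) — and find the resistance seen between A (node 1) and B (node 0).
Reduce the network between node 1 (A) and node 0 (B) by series/parallel combination:
  Rp1 = R1 ‖ R2 (parallel, both between nodes 0 and 1) = 1/(1/300 + 1/150) = 100 Ω
R_th = 100 Ω
I_n = V_th/R_th = 3/100 = 0.03 A, and R_n = R_th = 100 Ω

Final answer: I_n = 0.03 A, R_n = 100 Ω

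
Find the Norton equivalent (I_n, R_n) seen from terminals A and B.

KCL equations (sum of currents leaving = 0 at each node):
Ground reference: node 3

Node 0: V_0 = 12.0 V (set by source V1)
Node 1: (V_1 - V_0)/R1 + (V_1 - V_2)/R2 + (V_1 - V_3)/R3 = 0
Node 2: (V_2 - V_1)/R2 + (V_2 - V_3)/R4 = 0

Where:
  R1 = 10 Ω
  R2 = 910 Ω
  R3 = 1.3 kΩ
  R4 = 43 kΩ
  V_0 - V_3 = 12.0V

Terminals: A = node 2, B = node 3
Find the Thévenin equivalent first; then I_n = V_th/R_th and R_n = R_th.
Step 1 — V_th is the open-circuit voltage V_A - V_B (nothing connected across the terminals).
Nodal analysis, taking node 3 as the 0 V reference.
Source V1 fixes V_0 = 12 V.
KCL at each unknown node (sum of currents leaving = 0; resistances in Ω):
  Node 1: (V_1 - 12)/10 + (V_1 - V_2)/910 + (V_1 - 0)/1300 = 0
  Node 2: (V_2 - V_1)/910 + (V_2 - 0)/43000 = 0
Collecting terms (coefficients in siemens):
  0.1019·V_1 - 0.001099·V_2 = 1.2
  0.001122·V_2 - 0.001099·V_1 = 0
Determinant D = (0.1019)(0.001122) - (-0.001099)(-0.001099) = 0.0001131
V_1 = [(1.2)(0.001122) - (-0.001099)(0)]/D = 11.91 V
V_2 = [(0.1019)(0) - (1.2)(-0.001099)]/D = 11.66 V
V_th = V_2 - V_3 = 11.66 - 0 = 11.66 V
Step 2 — R_th: zero the source — replace V1 by a short circuit (node 3 merges into node 0) — and find the resistance seen between A (node 2) and B (node 0).
Reduce the network between node 2 (A) and node 0 (B) by series/parallel combination:
  Rp1 = R1 ‖ R3 (parallel, both between nodes 0 and 1) = 1/(1/10 + 1/1300) = 9.924 Ω
  Rs1 = R2 + Rp1 (series, joined only at node 1) = 910 + 9.924 = 919.9 Ω
  Rp2 = R4 ‖ Rs1 (parallel, both between nodes 0 and 2) = 1/(1/43000 + 1/919.9) = 900.7 Ω
R_th = 900.7 Ω
I_n = V_th/R_th = 11.66/900.7 = 0.01294 A, and R_n = R_th = 900.7 Ω

Final answer: I_n = 0.01294 A, R_n = 900.7 Ω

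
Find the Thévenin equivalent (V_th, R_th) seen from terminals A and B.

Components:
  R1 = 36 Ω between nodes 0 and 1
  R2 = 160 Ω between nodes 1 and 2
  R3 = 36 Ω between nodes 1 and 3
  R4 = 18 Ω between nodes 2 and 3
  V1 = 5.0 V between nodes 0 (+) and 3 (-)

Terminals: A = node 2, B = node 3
Step 1 — V_th is the open-circuit voltage V_A - V_B (nothing connected across the terminals).
Nodal analysis, taking node 3 as the 0 V reference.
Source V1 fixes V_0 = 5 V.
KCL at each unknown node (sum of currents leaving = 0; resistances in Ω):
  Node 1: (V_1 - 5)/36 + (V_1 - V_2)/160 + (V_1 - 0)/36 = 0
  Node 2: (V_2 - V_1)/160 + (V_2 - 0)/18 = 0
Collecting terms (coefficients in siemens):
  0.06181·V_1 - 0.00625·V_2 = 0.1389
  0.06181·V_2 - 0.00625·V_1 = 0
Determinant D = (0.06181)(0.06181) - (-0.00625)(-0.00625) = 0.003781
V_1 = [(0.1389)(0.06181) - (-0.00625)(0)]/D = 2.27 V
V_2 = [(0.06181)(0) - (0.1389)(-0.00625)]/D = 0.2296 V
V_th = V_2 - V_3 = 0.2296 - 0 = 0.2296 V
Step 2 — R_th: zero the source — replace V1 by a short circuit (node 3 merges into node 0) — and find the resistance seen between A (node 2) and B (node 0).
Reduce the network between node 2 (A) and node 0 (B) by series/parallel combination:
  Rp1 = R1 ‖ R3 (parallel, both between nodes 0 and 1) = 1/(1/36 + 1/36) = 18 Ω
  Rs1 = R2 + Rp1 (series, joined only at node 1) = 160 + 18 = 178 Ω
  Rp2 = R4 ‖ Rs1 (parallel, both between nodes 0 and 2) = 1/(1/18 + 1/178) = 16.35 Ω
R_th = 16.35 Ω

Final answer: V_th = 0.2296 V, R_th = 16.35 Ω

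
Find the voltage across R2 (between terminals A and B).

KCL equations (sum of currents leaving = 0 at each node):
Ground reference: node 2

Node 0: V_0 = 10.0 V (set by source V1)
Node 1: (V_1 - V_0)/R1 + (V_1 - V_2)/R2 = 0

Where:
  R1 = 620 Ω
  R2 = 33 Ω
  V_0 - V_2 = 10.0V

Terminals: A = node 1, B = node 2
R1 and R2 are in series across V1 (node 0 → node 1 → node 2), and the output A–B is taken across R2, so this is a voltage divider.
Series current: I = V1/(R1 + R2) = 10/(620 + 33) = 10/653 = 0.01531 A
V_R2 = I × R2 = V1 × R2/(R1 + R2) = 10 × 33/653 = 0.5054 V

Final answer: 0.5054 V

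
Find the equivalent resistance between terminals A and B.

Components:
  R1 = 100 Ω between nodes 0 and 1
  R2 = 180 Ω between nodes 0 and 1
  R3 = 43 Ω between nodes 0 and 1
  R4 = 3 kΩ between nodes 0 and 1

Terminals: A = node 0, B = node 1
Reduce the network between node 0 (A) and node 1 (B) by series/parallel combination:
  Rp1 = R1 ‖ R2 ‖ R3 ‖ R4 (parallel, all between nodes 0 and 1) = 1/(1/100 + 1/180 + 1/43 + 1/3000) = 25.55 Ω
R_eq = 25.55 Ω

Final answer: 25.55 Ω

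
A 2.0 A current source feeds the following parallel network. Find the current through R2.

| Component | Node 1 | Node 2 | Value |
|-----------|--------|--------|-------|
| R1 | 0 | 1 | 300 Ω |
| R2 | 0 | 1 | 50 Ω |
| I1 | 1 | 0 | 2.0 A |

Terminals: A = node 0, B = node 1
All resistors sit directly between nodes 0 and 1, so they are in parallel and share one voltage V; the full source current 2 A splits among them.
1/R_par = 1/300 + 1/50 = 0.02333 S  =>  R_par = 42.86 Ω
V = I × R_par = 2 × 42.86 = 85.71 V
I_R2 = V/R2 = 85.71/50 = 1.714 A

Final answer: 1.714 A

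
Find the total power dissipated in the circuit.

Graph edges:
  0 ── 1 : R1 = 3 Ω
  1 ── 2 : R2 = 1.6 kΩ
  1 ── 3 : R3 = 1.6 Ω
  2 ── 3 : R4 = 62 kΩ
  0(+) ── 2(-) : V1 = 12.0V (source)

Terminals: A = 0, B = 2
Nodal analysis, taking node 2 as the 0 V reference.
Source V1 fixes V_0 = 12 V.
KCL at each unknown node (sum of currents leaving = 0; resistances in Ω):
  Node 1: (V_1 - 12)/3 + (V_1 - 0)/1600 + (V_1 - V_3)/1.6 = 0
  Node 3: (V_3 - V_1)/1.6 + (V_3 - 0)/62000 = 0
Collecting terms (coefficients in siemens):
  0.959·V_1 - 0.625·V_3 = 4
  0.625·V_3 - 0.625·V_1 = 0
Determinant D = (0.959)(0.625) - (-0.625)(-0.625) = 0.2087
V_1 = [(4)(0.625) - (-0.625)(0)]/D = 11.98 V
V_3 = [(0.959)(0) - (4)(-0.625)]/D = 11.98 V
Power in each resistor, P = (ΔV)²/R:
  P_R1 = (12 - 11.98)²/3 = 0.0001769 W
  P_R2 = (11.98 - 0)²/1600 = 0.08965 W
  P_R3 = (11.98 - 11.98)²/1.6 = 0.0000000597 W
  P_R4 = (0 - 11.98)²/62000 = 0.002314 W
P_total = P_R1 + P_R2 + P_R3 + P_R4 = 0.09215 W

Final answer: 0.09215 W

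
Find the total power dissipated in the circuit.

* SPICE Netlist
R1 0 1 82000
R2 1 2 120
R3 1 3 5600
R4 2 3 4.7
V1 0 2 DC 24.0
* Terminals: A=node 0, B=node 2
Nodal analysis, taking node 2 as the 0 V reference.
Source V1 fixes V_0 = 24 V.
KCL at each unknown node (sum of currents leaving = 0; resistances in Ω):
  Node 1: (V_1 - 24)/82000 + (V_1 - 0)/120 + (V_1 - V_3)/5600 = 0
  Node 3: (V_3 - V_1)/5600 + (V_3 - 0)/4.7 = 0
Collecting terms (coefficients in siemens):
  0.008524·V_1 - 0.0001786·V_3 = 0.0002927
  0.2129·V_3 - 0.0001786·V_1 = 0
Determinant D = (0.008524)(0.2129) - (-0.0001786)(-0.0001786) = 0.001815
V_1 = [(0.0002927)(0.2129) - (-0.0001786)(0)]/D = 0.03434 V
V_3 = [(0.008524)(0) - (0.0002927)(-0.0001786)]/D = 0.00002879 V
Power in each resistor, P = (ΔV)²/R:
  P_R1 = (24 - 0.03434)²/82000 = 0.007004 W
  P_R2 = (0.03434 - 0)²/120 = 0.000009825 W
  P_R3 = (0.03434 - 0.00002879)²/5600 = 0.0000002102 W
  P_R4 = (0 - 0.00002879)²/4.7 = 0.0000000001764 W
P_total = P_R1 + P_R2 + P_R3 + P_R4 = 0.007014 W

Final answer: 0.007014 W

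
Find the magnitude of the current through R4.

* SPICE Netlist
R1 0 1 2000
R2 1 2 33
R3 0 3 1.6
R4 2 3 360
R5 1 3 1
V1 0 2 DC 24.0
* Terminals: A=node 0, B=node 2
Nodal analysis, taking node 2 as the 0 V reference.
Source V1 fixes V_0 = 24 V.
KCL at each unknown node (sum of currents leaving = 0; resistances in Ω):
  Node 1: (V_1 - 24)/2000 + (V_1 - 0)/33 + (V_1 - V_3)/1 = 0
  Node 3: (V_3 - 24)/1.6 + (V_3 - 0)/360 + (V_3 - V_1)/1 = 0
Collecting terms (coefficients in siemens):
  1.031·V_1 - 1·V_3 = 0.012
  1.628·V_3 - 1·V_1 = 15
Determinant D = (1.031)(1.628) - (-1)(-1) = 0.6779
V_1 = [(0.012)(1.628) - (-1)(15)]/D = 22.16 V
V_3 = [(1.031)(15) - (0.012)(-1)]/D = 22.83 V
I_R4 = (V_2 - V_3)/R4 = (0 - 22.83)/360 = -0.06341 A
|I_R4| = 0.06341 A

Final answer: |I_R4| = 0.06341 A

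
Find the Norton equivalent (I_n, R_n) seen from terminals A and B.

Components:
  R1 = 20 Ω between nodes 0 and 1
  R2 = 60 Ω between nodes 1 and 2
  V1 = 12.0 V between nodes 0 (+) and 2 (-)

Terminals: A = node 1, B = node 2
Find the Thévenin equivalent first; then I_n = V_th/R_th and R_n = R_th.
Step 1 — V_th is the open-circuit voltage V_A - V_B (nothing connected across the terminals).
Nodal analysis, taking node 2 as the 0 V reference.
Source V1 fixes V_0 = 12 V.
KCL at each unknown node (sum of currents leaving = 0; resistances in Ω):
  Node 1: (V_1 - 12)/20 + (V_1 - 0)/60 = 0
Collecting terms: 0.06667 × V_1 = 0.6  =>  V_1 = 9 V
V_th = V_1 - V_2 = 9 - 0 = 9 V
Step 2 — R_th: zero the source — replace V1 by a short circuit (node 2 merges into node 0) — and find the resistance seen between A (node 1) and B (node 0).
Reduce the network between node 1 (A) and node 0 (B) by series/parallel combination:
  Rp1 = R1 ‖ R2 (parallel, both between nodes 0 and 1) = 1/(1/20 + 1/60) = 15 Ω
R_th = 15 Ω
I_n = V_th/R_th = 9/15 = 0.6 A, and R_n = R_th = 15 Ω

Final answer: I_n = 0.6 A, R_n = 15 Ω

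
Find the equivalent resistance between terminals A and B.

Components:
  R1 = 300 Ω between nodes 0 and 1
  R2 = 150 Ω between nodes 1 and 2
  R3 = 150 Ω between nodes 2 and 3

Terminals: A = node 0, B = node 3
Reduce the network between node 0 (A) and node 3 (B) by series/parallel combination:
  Rs1 = R1 + R2 (series, joined only at node 1) = 300 + 150 = 450 Ω
  Rs2 = R3 + Rs1 (series, joined only at node 2) = 150 + 450 = 600 Ω
R_eq = 600 Ω

Final answer: 600 Ω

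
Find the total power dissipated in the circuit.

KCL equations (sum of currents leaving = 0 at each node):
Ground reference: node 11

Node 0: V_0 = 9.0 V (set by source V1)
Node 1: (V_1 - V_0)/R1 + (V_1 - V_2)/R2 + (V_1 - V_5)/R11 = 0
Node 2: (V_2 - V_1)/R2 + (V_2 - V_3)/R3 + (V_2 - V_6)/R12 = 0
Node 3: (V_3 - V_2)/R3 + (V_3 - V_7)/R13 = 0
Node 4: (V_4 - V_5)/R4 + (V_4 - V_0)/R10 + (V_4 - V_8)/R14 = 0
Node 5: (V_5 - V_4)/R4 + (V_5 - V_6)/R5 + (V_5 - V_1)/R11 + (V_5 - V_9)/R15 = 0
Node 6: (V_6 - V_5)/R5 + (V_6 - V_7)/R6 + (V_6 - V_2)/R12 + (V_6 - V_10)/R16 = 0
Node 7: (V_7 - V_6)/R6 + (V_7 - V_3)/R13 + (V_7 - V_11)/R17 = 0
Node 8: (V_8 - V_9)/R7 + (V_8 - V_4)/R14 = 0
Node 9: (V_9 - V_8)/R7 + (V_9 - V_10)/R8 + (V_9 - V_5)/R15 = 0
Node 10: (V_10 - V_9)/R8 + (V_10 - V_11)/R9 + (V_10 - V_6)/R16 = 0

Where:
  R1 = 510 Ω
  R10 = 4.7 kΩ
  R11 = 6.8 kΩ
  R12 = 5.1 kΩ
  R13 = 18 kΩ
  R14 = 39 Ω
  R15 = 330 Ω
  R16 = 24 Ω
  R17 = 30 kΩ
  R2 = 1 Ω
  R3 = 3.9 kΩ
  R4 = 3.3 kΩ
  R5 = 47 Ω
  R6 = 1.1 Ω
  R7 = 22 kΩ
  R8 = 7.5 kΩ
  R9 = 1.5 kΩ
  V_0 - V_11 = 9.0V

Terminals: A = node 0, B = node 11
Nodal analysis, taking node 11 as the 0 V reference.
Source V1 fixes V_0 = 9 V.
KCL at each unknown node (sum of currents leaving = 0; resistances in Ω):
  Node 1: (V_1 - 9)/510 + (V_1 - V_2)/1 + (V_1 - V_5)/6800 = 0
  Node 2: (V_2 - V_1)/1 + (V_2 - V_3)/3900 + (V_2 - V_6)/5100 = 0
  Node 3: (V_3 - V_2)/3900 + (V_3 - V_7)/18000 = 0
  Node 4: (V_4 - V_5)/3300 + (V_4 - 9)/4700 + (V_4 - V_8)/39 = 0
  Node 5: (V_5 - V_4)/3300 + (V_5 - V_6)/47 + (V_5 - V_1)/6800 + (V_5 - V_9)/330 = 0
  Node 6: (V_6 - V_5)/47 + (V_6 - V_7)/1.1 + (V_6 - V_2)/5100 + (V_6 - V_10)/24 = 0
  Node 7: (V_7 - V_6)/1.1 + (V_7 - V_3)/18000 + (V_7 - 0)/30000 = 0
  Node 8: (V_8 - V_9)/22000 + (V_8 - V_4)/39 = 0
  Node 9: (V_9 - V_8)/22000 + (V_9 - V_10)/7500 + (V_9 - V_5)/330 = 0
  Node 10: (V_10 - V_9)/7500 + (V_10 - 0)/1500 + (V_10 - V_6)/24 = 0
Collecting terms (coefficients in siemens):
  1.002·V_1 - 1·V_2 - 0.0001471·V_5 = 0.01765
  1·V_2 - 1·V_1 - 0.0002564·V_3 - 0.0001961·V_6 = 0
  0.000312·V_3 - 0.0002564·V_2 - 0.00005556·V_7 = 0
  0.02616·V_4 - 0.000303·V_5 - 0.02564·V_8 = 0.001915
  0.02476·V_5 - 0.0001471·V_1 - 0.000303·V_4 - 0.02128·V_6 - 0.00303·V_9 = 0
  0.9722·V_6 - 0.0001961·V_2 - 0.02128·V_5 - 0.9091·V_7 - 0.04167·V_10 = 0
  0.9092·V_7 - 0.00005556·V_3 - 0.9091·V_6 = 0
  0.02569·V_8 - 0.02564·V_4 - 0.00004545·V_9 = 0
  0.003209·V_9 - 0.00303·V_5 - 0.00004545·V_8 - 0.0001333·V_10 = 0
  0.04247·V_10 - 0.04167·V_6 - 0.0001333·V_9 = 0
Solving these 10 simultaneous equations (Gaussian elimination) gives:
  V_1 = 8.106 V, V_2 = 8.105 V, V_3 = 7.297 V, V_4 = 5.67 V
  V_5 = 3.634 V, V_6 = 3.57 V, V_7 = 3.571 V, V_8 = 5.667 V
  V_9 = 3.658 V, V_10 = 3.515 V
Power in each resistor, P = (ΔV)²/R:
  P_R1 = (9 - 8.106)²/510 = 0.001568 W
  P_R2 = (8.106 - 8.105)²/1 = 0.000001201 W
  P_R3 = (8.105 - 7.297)²/3900 = 0.0001672 W
  P_R4 = (5.67 - 3.634)²/3300 = 0.001257 W
  P_R5 = (3.634 - 3.57)²/47 = 0.00008528 W
  P_R6 = (3.57 - 3.571)²/1.1 = 0.000000008521 W
  P_R7 = (5.667 - 3.658)²/22000 = 0.0001835 W
  P_R8 = (3.658 - 3.515)²/7500 = 0.000002724 W
  P_R9 = (3.515 - 0)²/1500 = 0.008235 W
  P_R10 = (9 - 5.67)²/4700 = 0.002359 W
  P_R11 = (8.106 - 3.634)²/6800 = 0.002941 W
  P_R12 = (8.105 - 3.57)²/5100 = 0.004031 W
  P_R13 = (7.297 - 3.571)²/18000 = 0.0007715 W
  P_R14 = (5.67 - 5.667)²/39 = 0.0000003253 W
  P_R15 = (3.634 - 3.658)²/330 = 0.000001723 W
  P_R16 = (3.57 - 3.515)²/24 = 0.0001296 W
  P_R17 = (3.571 - 0)²/30000 = 0.000425 W
P_total = P_R1 + P_R2 + P_R3 + P_R4 + P_R5 + P_R6 + P_R7 + P_R8 + P_R9 + P_R10 + P_R11 + P_R12 + P_R13 + P_R14 + P_R15 + P_R16 + P_R17 = 0.02216 W

Final answer: 0.02216 W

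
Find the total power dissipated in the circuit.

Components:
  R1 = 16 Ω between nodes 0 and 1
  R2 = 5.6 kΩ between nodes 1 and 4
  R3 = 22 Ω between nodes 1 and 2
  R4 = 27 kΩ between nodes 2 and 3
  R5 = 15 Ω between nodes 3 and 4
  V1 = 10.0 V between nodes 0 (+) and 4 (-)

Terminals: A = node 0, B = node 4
Nodal analysis, taking node 4 as the 0 V reference.
Source V1 fixes V_0 = 10 V.
KCL at each unknown node (sum of currents leaving = 0; resistances in Ω):
  Node 1: (V_1 - 10)/16 + (V_1 - 0)/5600 + (V_1 - V_2)/22 = 0
  Node 2: (V_2 - V_1)/22 + (V_2 - V_3)/27000 = 0
  Node 3: (V_3 - V_2)/27000 + (V_3 - 0)/15 = 0
Collecting terms (coefficients in siemens):
  0.1081·V_1 - 0.04545·V_2 = 0.625
  0.04549·V_2 - 0.04545·V_1 - 0.00003704·V_3 = 0
  0.0667·V_3 - 0.00003704·V_2 = 0
Solving these 3 simultaneous equations (Gaussian elimination) gives:
  V_1 = 9.966 V, V_2 = 9.958 V, V_3 = 0.005529 V
Power in each resistor, P = (ΔV)²/R:
  P_R1 = (10 - 9.966)²/16 = 0.00007383 W
  P_R2 = (9.966 - 0)²/5600 = 0.01773 W
  P_R3 = (9.966 - 9.958)²/22 = 0.000002989 W
  P_R4 = (9.958 - 0.005529)²/27000 = 0.003668 W
  P_R5 = (0.005529 - 0)²/15 = 0.000002038 W
P_total = P_R1 + P_R2 + P_R3 + P_R4 + P_R5 = 0.02148 W

Final answer: 0.02148 W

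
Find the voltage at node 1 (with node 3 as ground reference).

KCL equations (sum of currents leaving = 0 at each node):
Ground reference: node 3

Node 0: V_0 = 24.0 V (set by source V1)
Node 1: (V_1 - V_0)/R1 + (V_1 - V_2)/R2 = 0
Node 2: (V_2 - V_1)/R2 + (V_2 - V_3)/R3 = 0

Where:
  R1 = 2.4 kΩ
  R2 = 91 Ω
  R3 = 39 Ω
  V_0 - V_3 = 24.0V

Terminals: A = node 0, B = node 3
Nodal analysis, taking node 3 as the 0 V reference.
Source V1 fixes V_0 = 24 V.
KCL at each unknown node (sum of currents leaving = 0; resistances in Ω):
  Node 1: (V_1 - 24)/2400 + (V_1 - V_2)/91 = 0
  Node 2: (V_2 - V_1)/91 + (V_2 - 0)/39 = 0
Collecting terms (coefficients in siemens):
  0.01141·V_1 - 0.01099·V_2 = 0.01
  0.03663·V_2 - 0.01099·V_1 = 0
Determinant D = (0.01141)(0.03663) - (-0.01099)(-0.01099) = 0.000297
V_1 = [(0.01)(0.03663) - (-0.01099)(0)]/D = 1.233 V
V_2 = [(0.01141)(0) - (0.01)(-0.01099)]/D = 0.37 V
The requested potential is V_1 = 1.233 V.

Final answer: V_1 = 1.233 V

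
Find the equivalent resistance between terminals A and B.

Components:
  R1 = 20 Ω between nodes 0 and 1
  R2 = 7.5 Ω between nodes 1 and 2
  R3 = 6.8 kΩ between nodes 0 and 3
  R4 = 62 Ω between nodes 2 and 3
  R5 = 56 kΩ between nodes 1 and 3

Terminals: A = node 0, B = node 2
The network is not a plain series/parallel combination. Inject a 1 A test current into terminal A (node 0) and return it from terminal B (node 2); then R_eq = V_A / (1 A).
Nodal analysis, taking node 2 as the 0 V reference.
Current source I_test pushes 1 A into node 0 and draws it out of node 2.
KCL at each unknown node (sum of currents leaving = 0; resistances in Ω):
  Node 0: (V_0 - V_1)/20 + (V_0 - V_3)/6800 - 1 = 0
  Node 1: (V_1 - V_0)/20 + (V_1 - 0)/7.5 + (V_1 - V_3)/56000 = 0
  Node 3: (V_3 - V_0)/6800 + (V_3 - V_1)/56000 + (V_3 - 0)/62 = 0
Collecting terms (coefficients in siemens):
  0.05015·V_0 - 0.05·V_1 - 0.0001471·V_3 = 1
  0.1834·V_1 - 0.05·V_0 - 0.00001786·V_3 = 0
  0.01629·V_3 - 0.0001471·V_0 - 0.00001786·V_1 = 0
Solving these 3 simultaneous equations (Gaussian elimination) gives:
  V_0 = 27.39 V, V_1 = 7.469 V, V_3 = 0.2554 V
R_eq = V_0 / 1 A = 27.39 Ω

Final answer: 27.39 Ω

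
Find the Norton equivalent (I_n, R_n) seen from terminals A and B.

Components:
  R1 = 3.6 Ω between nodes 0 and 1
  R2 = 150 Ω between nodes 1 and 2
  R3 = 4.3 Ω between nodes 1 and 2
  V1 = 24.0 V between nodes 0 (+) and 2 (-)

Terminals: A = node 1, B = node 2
Find the Thévenin equivalent first; then I_n = V_th/R_th and R_n = R_th.
Step 1 — V_th is the open-circuit voltage V_A - V_B (nothing connected across the terminals).
Nodal analysis, taking node 2 as the 0 V reference.
Source V1 fixes V_0 = 24 V.
KCL at each unknown node (sum of currents leaving = 0; resistances in Ω):
  Node 1: (V_1 - 24)/3.6 + (V_1 - 0)/150 + (V_1 - 0)/4.3 = 0
Collecting terms: 0.517 × V_1 = 6.667  =>  V_1 = 12.89 V
V_th = V_1 - V_2 = 12.89 - 0 = 12.89 V
Step 2 — R_th: zero the source — replace V1 by a short circuit (node 2 merges into node 0) — and find the resistance seen between A (node 1) and B (node 0).
Reduce the network between node 1 (A) and node 0 (B) by series/parallel combination:
  Rp1 = R1 ‖ R2 ‖ R3 (parallel, all between nodes 0 and 1) = 1/(1/3.6 + 1/150 + 1/4.3) = 1.934 Ω
R_th = 1.934 Ω
I_n = V_th/R_th = 12.89/1.934 = 6.667 A, and R_n = R_th = 1.934 Ω

Final answer: I_n = 6.667 A, R_n = 1.934 Ω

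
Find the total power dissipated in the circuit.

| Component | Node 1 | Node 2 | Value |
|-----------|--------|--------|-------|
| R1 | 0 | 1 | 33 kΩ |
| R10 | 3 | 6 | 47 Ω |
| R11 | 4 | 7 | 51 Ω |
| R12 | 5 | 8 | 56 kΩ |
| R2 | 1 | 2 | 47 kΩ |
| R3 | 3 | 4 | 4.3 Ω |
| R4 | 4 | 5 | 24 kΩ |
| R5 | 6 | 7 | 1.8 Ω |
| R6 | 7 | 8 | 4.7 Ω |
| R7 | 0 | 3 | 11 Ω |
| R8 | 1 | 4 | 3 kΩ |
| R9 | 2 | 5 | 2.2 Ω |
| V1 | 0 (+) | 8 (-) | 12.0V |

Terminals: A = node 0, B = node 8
Nodal analysis, taking node 8 as the 0 V reference.
Source V1 fixes V_0 = 12 V.
KCL at each unknown node (sum of currents leaving = 0; resistances in Ω):
  Node 1: (V_1 - 12)/33000 + (V_1 - V_2)/47000 + (V_1 - V_4)/3000 = 0
  Node 2: (V_2 - V_1)/47000 + (V_2 - V_5)/2.2 = 0
  Node 3: (V_3 - V_4)/4.3 + (V_3 - 12)/11 + (V_3 - V_6)/47 = 0
  Node 4: (V_4 - V_3)/4.3 + (V_4 - V_5)/24000 + (V_4 - V_1)/3000 + (V_4 - V_7)/51 = 0
  Node 5: (V_5 - V_4)/24000 + (V_5 - V_2)/2.2 + (V_5 - 0)/56000 = 0
  Node 6: (V_6 - V_7)/1.8 + (V_6 - V_3)/47 = 0
  Node 7: (V_7 - V_6)/1.8 + (V_7 - 0)/4.7 + (V_7 - V_4)/51 = 0
Collecting terms (coefficients in siemens):
  0.0003849·V_1 - 0.00002128·V_2 - 0.0003333·V_4 = 0.0003636
  0.4546·V_2 - 0.00002128·V_1 - 0.4545·V_5 = 0
  0.3447·V_3 - 0.2326·V_4 - 0.02128·V_6 = 1.091
  0.2525·V_4 - 0.0003333·V_1 - 0.2326·V_3 - 0.00004167·V_5 - 0.01961·V_7 = 0
  0.4546·V_5 - 0.4545·V_2 - 0.00004167·V_4 = 0
  0.5768·V_6 - 0.02128·V_3 - 0.5556·V_7 = 0
  0.7879·V_7 - 0.01961·V_4 - 0.5556·V_6 = 0
Solving these 7 simultaneous equations (Gaussian elimination) gives:
  V_1 = 8.445 V, V_2 = 6.477 V, V_3 = 8.829 V, V_4 = 8.247 V
  V_5 = 6.477 V, V_6 = 1.631 V, V_7 = 1.355 V
Power in each resistor, P = (ΔV)²/R:
  P_R1 = (12 - 8.445)²/33000 = 0.000383 W
  P_R2 = (8.445 - 6.477)²/47000 = 0.00008242 W
  P_R3 = (8.829 - 8.247)²/4.3 = 0.07855 W
  P_R4 = (8.247 - 6.477)²/24000 = 0.0001306 W
  P_R5 = (1.631 - 1.355)²/1.8 = 0.04222 W
  P_R6 = (1.355 - 0)²/4.7 = 0.3906 W
  P_R7 = (12 - 8.829)²/11 = 0.9143 W
  P_R8 = (8.445 - 8.247)²/3000 = 0.00001301 W
  P_R9 = (6.477 - 6.477)²/2.2 = 0.000000003858 W
  P_R10 = (8.829 - 1.631)²/47 = 1.102 W
  P_R11 = (8.247 - 1.355)²/51 = 0.9315 W
  P_R12 = (6.477 - 0)²/56000 = 0.0007491 W
P_total = P_R1 + P_R2 + P_R3 + P_R4 + P_R5 + P_R6 + P_R7 + P_R8 + P_R9 + P_R10 + P_R11 + P_R12 = 3.461 W

Final answer: 3.461 W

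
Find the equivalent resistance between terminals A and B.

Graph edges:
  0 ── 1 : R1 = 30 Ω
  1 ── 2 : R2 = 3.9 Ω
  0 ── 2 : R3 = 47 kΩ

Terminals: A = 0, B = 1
Reduce the network between node 0 (A) and node 1 (B) by series/parallel combination:
  Rs1 = R3 + R2 (series, joined only at node 2) = 47000 + 3.9 = 47000 Ω
  Rp1 = R1 ‖ Rs1 (parallel, both between nodes 0 and 1) = 1/(1/30 + 1/47000) = 29.98 Ω
R_eq = 29.98 Ω

Final answer: 29.98 Ω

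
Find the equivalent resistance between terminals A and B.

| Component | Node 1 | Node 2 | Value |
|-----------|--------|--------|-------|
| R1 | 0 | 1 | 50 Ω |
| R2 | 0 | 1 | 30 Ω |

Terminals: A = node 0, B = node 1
Reduce the network between node 0 (A) and node 1 (B) by series/parallel combination:
  Rp1 = R1 ‖ R2 (parallel, both between nodes 0 and 1) = 1/(1/50 + 1/30) = 18.75 Ω
R_eq = 18.75 Ω

Final answer: 18.75 Ω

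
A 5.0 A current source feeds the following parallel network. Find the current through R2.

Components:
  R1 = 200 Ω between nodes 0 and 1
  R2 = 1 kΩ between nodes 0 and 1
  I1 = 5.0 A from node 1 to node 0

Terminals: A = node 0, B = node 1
All resistors sit directly between nodes 0 and 1, so they are in parallel and share one voltage V; the full source current 5 A splits among them.
1/R_par = 1/200 + 1/1000 = 0.006 S  =>  R_par = 166.7 Ω
V = I × R_par = 5 × 166.7 = 833.3 V
I_R2 = V/R2 = 833.3/1000 = 0.8333 A

Final answer: 0.8333 A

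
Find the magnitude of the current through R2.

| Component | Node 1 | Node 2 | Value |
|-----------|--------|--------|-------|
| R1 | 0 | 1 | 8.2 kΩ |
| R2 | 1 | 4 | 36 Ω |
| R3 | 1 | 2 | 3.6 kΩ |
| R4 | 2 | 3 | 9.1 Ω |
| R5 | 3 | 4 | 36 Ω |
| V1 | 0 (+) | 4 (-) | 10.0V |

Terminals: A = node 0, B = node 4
Nodal analysis, taking node 4 as the 0 V reference.
Source V1 fixes V_0 = 10 V.
KCL at each unknown node (sum of currents leaving = 0; resistances in Ω):
  Node 1: (V_1 - 10)/8200 + (V_1 - 0)/36 + (V_1 - V_2)/3600 = 0
  Node 2: (V_2 - V_1)/3600 + (V_2 - V_3)/9.1 = 0
  Node 3: (V_3 - V_2)/9.1 + (V_3 - 0)/36 = 0
Collecting terms (coefficients in siemens):
  0.02818·V_1 - 0.0002778·V_2 = 0.00122
  0.1102·V_2 - 0.0002778·V_1 - 0.1099·V_3 = 0
  0.1377·V_3 - 0.1099·V_2 = 0
Solving these 3 simultaneous equations (Gaussian elimination) gives:
  V_1 = 0.04328 V, V_2 = 0.0005356 V, V_3 = 0.0004275 V
I_R2 = (V_1 - V_4)/R2 = (0.04328 - 0)/36 = 0.001202 A
|I_R2| = 0.001202 A

Final answer: |I_R2| = 0.001202 A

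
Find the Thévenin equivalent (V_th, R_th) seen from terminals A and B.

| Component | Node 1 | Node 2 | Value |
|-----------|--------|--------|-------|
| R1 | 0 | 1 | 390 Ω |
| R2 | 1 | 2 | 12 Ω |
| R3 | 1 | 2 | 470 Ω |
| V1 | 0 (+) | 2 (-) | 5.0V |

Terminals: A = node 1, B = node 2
Step 1 — V_th is the open-circuit voltage V_A - V_B (nothing connected across the terminals).
Nodal analysis, taking node 2 as the 0 V reference.
Source V1 fixes V_0 = 5 V.
KCL at each unknown node (sum of currents leaving = 0; resistances in Ω):
  Node 1: (V_1 - 5)/390 + (V_1 - 0)/12 + (V_1 - 0)/470 = 0
Collecting terms: 0.08803 × V_1 = 0.01282  =>  V_1 = 0.1456 V
V_th = V_1 - V_2 = 0.1456 - 0 = 0.1456 V
Step 2 — R_th: zero the source — replace V1 by a short circuit (node 2 merges into node 0) — and find the resistance seen between A (node 1) and B (node 0).
Reduce the network between node 1 (A) and node 0 (B) by series/parallel combination:
  Rp1 = R1 ‖ R2 ‖ R3 (parallel, all between nodes 0 and 1) = 1/(1/390 + 1/12 + 1/470) = 11.36 Ω
R_th = 11.36 Ω

Final answer: V_th = 0.1456 V, R_th = 11.36 Ω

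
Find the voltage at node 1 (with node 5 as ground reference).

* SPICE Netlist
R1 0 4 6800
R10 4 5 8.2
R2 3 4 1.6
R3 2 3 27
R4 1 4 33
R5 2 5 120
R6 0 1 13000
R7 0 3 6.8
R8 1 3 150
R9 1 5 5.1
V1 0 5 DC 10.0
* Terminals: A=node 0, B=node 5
Nodal analysis, taking node 5 as the 0 V reference.
Source V1 fixes V_0 = 10 V.
KCL at each unknown node (sum of currents leaving = 0; resistances in Ω):
  Node 1: (V_1 - V_4)/33 + (V_1 - 10)/13000 + (V_1 - V_3)/150 + (V_1 - 0)/5.1 = 0
  Node 2: (V_2 - V_3)/27 + (V_2 - 0)/120 = 0
  Node 3: (V_3 - V_4)/1.6 + (V_3 - V_2)/27 + (V_3 - 10)/6.8 + (V_3 - V_1)/150 = 0
  Node 4: (V_4 - 10)/6800 + (V_4 - V_3)/1.6 + (V_4 - V_1)/33 + (V_4 - 0)/8.2 = 0
Collecting terms (coefficients in siemens):
  0.2331·V_1 - 0.006667·V_3 - 0.0303·V_4 = 0.0007692
  0.04537·V_2 - 0.03704·V_3 = 0
  0.8158·V_3 - 0.006667·V_1 - 0.03704·V_2 - 0.625·V_4 = 1.471
  0.7774·V_4 - 0.0303·V_1 - 0.625·V_3 = 0.001471
Solving these 4 simultaneous equations (Gaussian elimination) gives:
  V_1 = 0.7096 V, V_2 = 4.308 V, V_3 = 5.277 V, V_4 = 4.272 V
The requested potential is V_1 = 0.7096 V.

Final answer: V_1 = 0.7096 V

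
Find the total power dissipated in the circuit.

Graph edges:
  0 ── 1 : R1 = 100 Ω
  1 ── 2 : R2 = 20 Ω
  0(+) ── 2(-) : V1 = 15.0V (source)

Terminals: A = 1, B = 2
Nodal analysis, taking node 2 as the 0 V reference.
Source V1 fixes V_0 = 15 V.
KCL at each unknown node (sum of currents leaving = 0; resistances in Ω):
  Node 1: (V_1 - 15)/100 + (V_1 - 0)/20 = 0
Collecting terms: 0.06 × V_1 = 0.15  =>  V_1 = 2.5 V
Power in each resistor, P = (ΔV)²/R:
  P_R1 = (15 - 2.5)²/100 = 1.562 W
  P_R2 = (2.5 - 0)²/20 = 0.3125 W
P_total = P_R1 + P_R2 = 1.875 W

Final answer: 1.875 W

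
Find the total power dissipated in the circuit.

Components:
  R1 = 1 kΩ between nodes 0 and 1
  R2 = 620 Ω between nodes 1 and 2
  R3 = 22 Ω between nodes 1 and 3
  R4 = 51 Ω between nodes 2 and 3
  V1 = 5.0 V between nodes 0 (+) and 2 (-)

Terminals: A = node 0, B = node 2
Nodal analysis, taking node 2 as the 0 V reference.
Source V1 fixes V_0 = 5 V.
KCL at each unknown node (sum of currents leaving = 0; resistances in Ω):
  Node 1: (V_1 - 5)/1000 + (V_1 - 0)/620 + (V_1 - V_3)/22 = 0
  Node 3: (V_3 - V_1)/22 + (V_3 - 0)/51 = 0
Collecting terms (coefficients in siemens):
  0.04807·V_1 - 0.04545·V_3 = 0.005
  0.06506·V_3 - 0.04545·V_1 = 0
Determinant D = (0.04807)(0.06506) - (-0.04545)(-0.04545) = 0.001061
V_1 = [(0.005)(0.06506) - (-0.04545)(0)]/D = 0.3065 V
V_3 = [(0.04807)(0) - (0.005)(-0.04545)]/D = 0.2142 V
Power in each resistor, P = (ΔV)²/R:
  P_R1 = (5 - 0.3065)²/1000 = 0.02203 W
  P_R2 = (0.3065 - 0)²/620 = 0.0001516 W
  P_R3 = (0.3065 - 0.2142)²/22 = 0.0003879 W
  P_R4 = (0 - 0.2142)²/51 = 0.0008992 W
P_total = P_R1 + P_R2 + P_R3 + P_R4 = 0.02347 W

Final answer: 0.02347 W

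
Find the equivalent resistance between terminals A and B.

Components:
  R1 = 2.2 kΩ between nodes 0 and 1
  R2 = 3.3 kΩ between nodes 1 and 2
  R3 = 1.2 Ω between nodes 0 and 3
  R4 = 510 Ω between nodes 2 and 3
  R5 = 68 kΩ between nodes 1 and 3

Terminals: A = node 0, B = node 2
The network is not a plain series/parallel combination. Inject a 1 A test current into terminal A (node 0) and return it from terminal B (node 2); then R_eq = V_A / (1 A).
Nodal analysis, taking node 2 as the 0 V reference.
Current source I_test pushes 1 A into node 0 and draws it out of node 2.
KCL at each unknown node (sum of currents leaving = 0; resistances in Ω):
  Node 0: (V_0 - V_1)/2200 + (V_0 - V_3)/1.2 - 1 = 0
  Node 1: (V_1 - V_0)/2200 + (V_1 - 0)/3300 + (V_1 - V_3)/68000 = 0
  Node 3: (V_3 - V_0)/1.2 + (V_3 - V_1)/68000 + (V_3 - 0)/510 = 0
Collecting terms (coefficients in siemens):
  0.8338·V_0 - 0.0004545·V_1 - 0.8333·V_3 = 1
  0.0007723·V_1 - 0.0004545·V_0 - 0.00001471·V_3 = 0
  0.8353·V_3 - 0.8333·V_0 - 0.00001471·V_1 = 0
Solving these 3 simultaneous equations (Gaussian elimination) gives:
  V_0 = 467.2 V, V_1 = 283.9 V, V_3 = 466.1 V
R_eq = V_0 / 1 A = 467.2 Ω

Final answer: 467.2 Ω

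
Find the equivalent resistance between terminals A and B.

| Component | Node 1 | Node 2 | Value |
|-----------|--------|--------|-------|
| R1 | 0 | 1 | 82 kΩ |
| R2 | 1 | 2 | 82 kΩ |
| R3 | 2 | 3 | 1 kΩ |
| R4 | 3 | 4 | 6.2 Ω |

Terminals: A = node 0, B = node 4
Reduce the network between node 0 (A) and node 4 (B) by series/parallel combination:
  Rs1 = R1 + R2 (series, joined only at node 1) = 82000 + 82000 = 164000 Ω
  Rs2 = R3 + Rs1 (series, joined only at node 2) = 1000 + 164000 = 165000 Ω
  Rs3 = R4 + Rs2 (series, joined only at node 3) = 6.2 + 165000 = 165000 Ω
R_eq = 165 kΩ

Final answer: 165 kΩ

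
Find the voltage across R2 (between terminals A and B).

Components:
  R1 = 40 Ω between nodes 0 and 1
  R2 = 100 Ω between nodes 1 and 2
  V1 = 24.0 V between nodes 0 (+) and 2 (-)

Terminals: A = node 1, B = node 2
R1 and R2 are in series across V1 (node 0 → node 1 → node 2), and the output A–B is taken across R2, so this is a voltage divider.
Series current: I = V1/(R1 + R2) = 24/(40 + 100) = 24/140 = 0.1714 A
V_R2 = I × R2 = V1 × R2/(R1 + R2) = 24 × 100/140 = 17.14 V

Final answer: 17.14 V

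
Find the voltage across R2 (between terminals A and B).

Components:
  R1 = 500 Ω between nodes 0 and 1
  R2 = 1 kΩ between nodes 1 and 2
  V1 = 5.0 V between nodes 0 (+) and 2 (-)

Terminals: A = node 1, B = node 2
R1 and R2 are in series across V1 (node 0 → node 1 → node 2), and the output A–B is taken across R2, so this is a voltage divider.
Series current: I = V1/(R1 + R2) = 5/(500 + 1000) = 5/1500 = 0.003333 A
V_R2 = I × R2 = V1 × R2/(R1 + R2) = 5 × 1000/1500 = 3.333 V

Final answer: 3.333 V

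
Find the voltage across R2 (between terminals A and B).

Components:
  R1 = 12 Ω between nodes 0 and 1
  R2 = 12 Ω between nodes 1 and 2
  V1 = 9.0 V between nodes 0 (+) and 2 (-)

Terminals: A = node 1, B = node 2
R1 and R2 are in series across V1 (node 0 → node 1 → node 2), and the output A–B is taken across R2, so this is a voltage divider.
Series current: I = V1/(R1 + R2) = 9/(12 + 12) = 9/24 = 0.375 A
V_R2 = I × R2 = V1 × R2/(R1 + R2) = 9 × 12/24 = 4.5 V

Final answer: 4.5 V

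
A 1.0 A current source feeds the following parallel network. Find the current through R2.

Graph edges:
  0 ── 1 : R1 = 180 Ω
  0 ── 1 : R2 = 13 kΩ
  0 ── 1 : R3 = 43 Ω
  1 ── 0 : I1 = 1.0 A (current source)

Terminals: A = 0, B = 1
All resistors sit directly between nodes 0 and 1, so they are in parallel and share one voltage V; the full source current 1 A splits among them.
1/R_par = 1/180 + 1/13000 + 1/43 = 0.02889 S  =>  R_par = 34.62 Ω
V = I × R_par = 1 × 34.62 = 34.62 V
I_R2 = V/R2 = 34.62/13000 = 0.002663 A

Final answer: 0.002663 A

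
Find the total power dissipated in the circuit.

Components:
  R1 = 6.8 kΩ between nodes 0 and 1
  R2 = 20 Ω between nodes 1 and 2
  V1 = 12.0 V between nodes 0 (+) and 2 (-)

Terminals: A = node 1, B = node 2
Nodal analysis, taking node 2 as the 0 V reference.
Source V1 fixes V_0 = 12 V.
KCL at each unknown node (sum of currents leaving = 0; resistances in Ω):
  Node 1: (V_1 - 12)/6800 + (V_1 - 0)/20 = 0
Collecting terms: 0.05015 × V_1 = 0.001765  =>  V_1 = 0.03519 V
Power in each resistor, P = (ΔV)²/R:
  P_R1 = (12 - 0.03519)²/6800 = 0.02105 W
  P_R2 = (0.03519 - 0)²/20 = 0.00006192 W
P_total = P_R1 + P_R2 = 0.02111 W

Final answer: 0.02111 W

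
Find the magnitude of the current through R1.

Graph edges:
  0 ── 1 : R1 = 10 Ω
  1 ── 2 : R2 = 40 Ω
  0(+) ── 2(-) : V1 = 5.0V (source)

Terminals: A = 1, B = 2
Nodal analysis, taking node 2 as the 0 V reference.
Source V1 fixes V_0 = 5 V.
KCL at each unknown node (sum of currents leaving = 0; resistances in Ω):
  Node 1: (V_1 - 5)/10 + (V_1 - 0)/40 = 0
Collecting terms: 0.125 × V_1 = 0.5  =>  V_1 = 4 V
I_R1 = (V_0 - V_1)/R1 = (5 - 4)/10 = 0.1 A
|I_R1| = 0.1 A

Final answer: |I_R1| = 0.1 A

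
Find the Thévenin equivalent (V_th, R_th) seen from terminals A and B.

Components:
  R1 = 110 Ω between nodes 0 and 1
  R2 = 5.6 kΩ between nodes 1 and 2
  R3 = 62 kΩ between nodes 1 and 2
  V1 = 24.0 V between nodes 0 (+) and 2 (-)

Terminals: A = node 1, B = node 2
Step 1 — V_th is the open-circuit voltage V_A - V_B (nothing connected across the terminals).
Nodal analysis, taking node 2 as the 0 V reference.
Source V1 fixes V_0 = 24 V.
KCL at each unknown node (sum of currents leaving = 0; resistances in Ω):
  Node 1: (V_1 - 24)/110 + (V_1 - 0)/5600 + (V_1 - 0)/62000 = 0
Collecting terms: 0.009286 × V_1 = 0.2182  =>  V_1 = 23.5 V
V_th = V_1 - V_2 = 23.5 - 0 = 23.5 V
Step 2 — R_th: zero the source — replace V1 by a short circuit (node 2 merges into node 0) — and find the resistance seen between A (node 1) and B (node 0).
Reduce the network between node 1 (A) and node 0 (B) by series/parallel combination:
  Rp1 = R1 ‖ R2 ‖ R3 (parallel, all between nodes 0 and 1) = 1/(1/110 + 1/5600 + 1/62000) = 107.7 Ω
R_th = 107.7 Ω

Final answer: V_th = 23.5 V, R_th = 107.7 Ω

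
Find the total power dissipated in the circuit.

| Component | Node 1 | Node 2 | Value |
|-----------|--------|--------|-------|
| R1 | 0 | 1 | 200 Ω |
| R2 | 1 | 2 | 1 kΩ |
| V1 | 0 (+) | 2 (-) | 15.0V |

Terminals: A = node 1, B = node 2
Nodal analysis, taking node 2 as the 0 V reference.
Source V1 fixes V_0 = 15 V.
KCL at each unknown node (sum of currents leaving = 0; resistances in Ω):
  Node 1: (V_1 - 15)/200 + (V_1 - 0)/1000 = 0
Collecting terms: 0.006 × V_1 = 0.075  =>  V_1 = 12.5 V
Power in each resistor, P = (ΔV)²/R:
  P_R1 = (15 - 12.5)²/200 = 0.03125 W
  P_R2 = (12.5 - 0)²/1000 = 0.1562 W
P_total = P_R1 + P_R2 = 0.1875 W

Final answer: 0.1875 W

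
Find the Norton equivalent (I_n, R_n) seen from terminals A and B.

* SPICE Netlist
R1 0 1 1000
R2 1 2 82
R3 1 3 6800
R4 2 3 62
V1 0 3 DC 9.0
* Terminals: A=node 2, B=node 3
Find the Thévenin equivalent first; then I_n = V_th/R_th and R_n = R_th.
Step 1 — V_th is the open-circuit voltage V_A - V_B (nothing connected across the terminals).
Nodal analysis, taking node 3 as the 0 V reference.
Source V1 fixes V_0 = 9 V.
KCL at each unknown node (sum of currents leaving = 0; resistances in Ω):
  Node 1: (V_1 - 9)/1000 + (V_1 - V_2)/82 + (V_1 - 0)/6800 = 0
  Node 2: (V_2 - V_1)/82 + (V_2 - 0)/62 = 0
Collecting terms (coefficients in siemens):
  0.01334·V_1 - 0.0122·V_2 = 0.009
  0.02832·V_2 - 0.0122·V_1 = 0
Determinant D = (0.01334)(0.02832) - (-0.0122)(-0.0122) = 0.0002292
V_1 = [(0.009)(0.02832) - (-0.0122)(0)]/D = 1.112 V
V_2 = [(0.01334)(0) - (0.009)(-0.0122)]/D = 0.4789 V
V_th = V_2 - V_3 = 0.4789 - 0 = 0.4789 V
Step 2 — R_th: zero the source — replace V1 by a short circuit (node 3 merges into node 0) — and find the resistance seen between A (node 2) and B (node 0).
Reduce the network between node 2 (A) and node 0 (B) by series/parallel combination:
  Rp1 = R1 ‖ R3 (parallel, both between nodes 0 and 1) = 1/(1/1000 + 1/6800) = 871.8 Ω
  Rs1 = R2 + Rp1 (series, joined only at node 1) = 82 + 871.8 = 953.8 Ω
  Rp2 = R4 ‖ Rs1 (parallel, both between nodes 0 and 2) = 1/(1/62 + 1/953.8) = 58.22 Ω
R_th = 58.22 Ω
I_n = V_th/R_th = 0.4789/58.22 = 0.008226 A, and R_n = R_th = 58.22 Ω

Final answer: I_n = 0.008226 A, R_n = 58.22 Ω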